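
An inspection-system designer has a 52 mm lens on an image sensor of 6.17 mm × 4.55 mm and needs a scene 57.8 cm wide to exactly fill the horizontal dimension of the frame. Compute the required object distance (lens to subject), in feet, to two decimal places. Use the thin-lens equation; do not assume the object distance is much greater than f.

16.15 ft

W: 57.8 cm = 578 mm.
Magnification m = w/W = dᵢ/dₒ; combined with 1/f = 1/dₒ + 1/dᵢ this gives dₒ = f·(1 + W/w).
dₒ = 52 mm × (1 + 578/6.17) = 52 × 94.6791 ≈ 4923.313 mm = 4923.313/304.8 ft = 16.1526 ft.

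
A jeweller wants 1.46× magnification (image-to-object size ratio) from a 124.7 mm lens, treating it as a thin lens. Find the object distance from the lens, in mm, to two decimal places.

210.11 mm

With m = dᵢ/dₒ and 1/f = 1/dₒ + 1/dᵢ, substituting dᵢ = m·dₒ gives 1/f = (1 + 1/m)/dₒ, hence dₒ = f·(1 + 1/m).
dₒ = 124.7 × (1 + 1/1.46) = 124.7 × 1.68493 ≈ 210.111 mm.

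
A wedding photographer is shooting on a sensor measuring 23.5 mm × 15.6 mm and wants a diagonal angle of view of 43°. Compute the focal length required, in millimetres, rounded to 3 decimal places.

35.803 mm

Sensor diagonal = √(23.5² + 15.6²) = √795.6100 ≈ 28.2066 mm.
From α = 2·arctan(d/2f) we get f = d / (2·tan(α/2)).
With d = 28.2066 mm and α/2 = 21.5°, tan(α/2) ≈ 0.39391, so f ≈ 28.2066 / 0.78782 ≈ 35.8033 mm.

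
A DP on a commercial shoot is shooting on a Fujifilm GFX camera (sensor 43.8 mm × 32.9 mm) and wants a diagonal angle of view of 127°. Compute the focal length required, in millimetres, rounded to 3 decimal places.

13.656 mm

Sensor diagonal = √(43.8² + 32.9²) = √3000.8500 ≈ 54.7800 mm.
From α = 2·arctan(d/2f) we get f = d / (2·tan(α/2)).
With d = 54.7800 mm and α/2 = 63.5°, tan(α/2) ≈ 2.00569, so f ≈ 54.7800 / 4.01138 ≈ 13.6562 mm.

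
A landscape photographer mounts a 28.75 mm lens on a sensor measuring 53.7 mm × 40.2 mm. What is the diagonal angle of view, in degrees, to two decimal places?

98.79°

Sensor diagonal = √(53.7² + 40.2²) = √4499.7300 ≈ 67.0800 mm.
Angle of view α = 2·arctan(d/2f) with d = 67.0800 mm and f = 28.75 mm.
d/2f = 1.16661; arctan(1.16661) ≈ 49.3973°, so α ≈ 98.7946°.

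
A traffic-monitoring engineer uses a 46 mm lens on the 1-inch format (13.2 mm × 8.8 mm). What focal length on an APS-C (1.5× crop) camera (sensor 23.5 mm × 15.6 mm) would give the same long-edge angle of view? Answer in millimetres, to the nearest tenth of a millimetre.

Equal angle of view means equal width/f ratio, so f₂ = f₁ · (width₂/width₁) = 46 × 23.5/13.2.
f₂ = 46 × 1.78030 ≈ 81.894 mm.

81.9 mm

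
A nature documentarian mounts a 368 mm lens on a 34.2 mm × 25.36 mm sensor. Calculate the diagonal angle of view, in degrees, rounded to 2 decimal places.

6.62°

Sensor diagonal = √(34.2² + 25.36²) = √1812.7696 ≈ 42.5766 mm.
Angle of view α = 2·arctan(d/2f) with d = 42.5766 mm and f = 368 mm.
d/2f = 0.05785; arctan(0.05785) ≈ 3.3108°, so α ≈ 6.6216°.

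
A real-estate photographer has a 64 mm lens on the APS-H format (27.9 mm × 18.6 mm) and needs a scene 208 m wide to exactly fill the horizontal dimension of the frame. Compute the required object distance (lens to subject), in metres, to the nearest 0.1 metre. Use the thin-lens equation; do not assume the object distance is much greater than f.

W: 208 m = 208000 mm.
Magnification m = w/W = dᵢ/dₒ; combined with 1/f = 1/dₒ + 1/dᵢ this gives dₒ = f·(1 + W/w).
dₒ = 64 mm × (1 + 208000/27.9) = 64 × 7456.1971 ≈ 477196.616 mm = 477.197 m.

477.2 m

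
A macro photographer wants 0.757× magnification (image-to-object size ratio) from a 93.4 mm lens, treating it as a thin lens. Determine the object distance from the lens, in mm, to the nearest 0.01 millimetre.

With m = dᵢ/dₒ and 1/f = 1/dₒ + 1/dᵢ, substituting dᵢ = m·dₒ gives 1/f = (1 + 1/m)/dₒ, hence dₒ = f·(1 + 1/m).
dₒ = 93.4 × (1 + 1/0.757) = 93.4 × 2.32100 ≈ 216.782 mm.

216.78 mm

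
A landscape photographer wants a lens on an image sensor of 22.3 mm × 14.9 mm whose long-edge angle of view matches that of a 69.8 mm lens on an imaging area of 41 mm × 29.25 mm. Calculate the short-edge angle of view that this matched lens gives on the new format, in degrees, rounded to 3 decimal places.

Equal long-edge AOV ⇒ f₂ = f₁ · 22.3/41 = 69.8 × 0.54390 ≈ 37.9644 mm.
Short-edge AOV on the new format = 2·arctan(14.9 / (2 × 37.9644)) = 2·arctan(0.19624) ≈ 22.2049°.

22.205°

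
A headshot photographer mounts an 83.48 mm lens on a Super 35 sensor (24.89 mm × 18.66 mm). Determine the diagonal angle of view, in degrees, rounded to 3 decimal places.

21.109°

Sensor diagonal = √(24.89² + 18.66²) = √967.7077 ≈ 31.1080 mm.
Angle of view α = 2·arctan(d/2f) with d = 31.1080 mm and f = 83.48 mm.
d/2f = 0.18632; arctan(0.18632) ≈ 10.5543°, so α ≈ 21.1087°.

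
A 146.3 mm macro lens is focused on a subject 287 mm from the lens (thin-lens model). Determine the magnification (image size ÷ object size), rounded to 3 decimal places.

1.040×

Thin lens: 1/f = 1/dₒ + 1/dᵢ → 1/dᵢ = 1/146.3 − 1/287 = 0.0033509 mm⁻¹, so dᵢ ≈ 298.4229 mm.
Magnification m = dᵢ/dₒ = 298.4229/287 ≈ 1.03980.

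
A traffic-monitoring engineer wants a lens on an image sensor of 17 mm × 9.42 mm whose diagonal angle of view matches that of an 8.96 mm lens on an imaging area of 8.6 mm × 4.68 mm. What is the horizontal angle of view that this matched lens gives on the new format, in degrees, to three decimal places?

Sensor diagonal = √(8.6² + 4.68²) = √95.8624 ≈ 9.7909 mm.
Sensor diagonal = √(17² + 9.42²) = √377.7364 ≈ 19.4354 mm.
Equal diagonal AOV ⇒ f₂ = f₁ · 19.4354/9.7909 = 8.96 × 1.98504 ≈ 17.7860 mm.
Horizontal AOV on the new format = 2·arctan(17 / (2 × 17.7860)) = 2·arctan(0.47790) ≈ 51.0866°.

51.087°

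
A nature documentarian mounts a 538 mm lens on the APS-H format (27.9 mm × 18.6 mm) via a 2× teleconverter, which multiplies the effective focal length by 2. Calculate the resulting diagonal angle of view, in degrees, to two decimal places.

1.79°

Effective focal length f = 538 × 2 = 1076 mm.
Sensor diagonal = √(27.9² + 18.6²) = √1124.3700 ≈ 33.5316 mm.
α = 2·arctan(33.532 / (2 × 1076)) = 2·arctan(0.01558) ≈ 1.7854°.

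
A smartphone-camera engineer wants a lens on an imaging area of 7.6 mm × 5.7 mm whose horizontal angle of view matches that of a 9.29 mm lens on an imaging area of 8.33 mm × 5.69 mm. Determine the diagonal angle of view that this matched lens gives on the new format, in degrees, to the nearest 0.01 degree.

58.53°

Equal horizontal AOV ⇒ f₂ = f₁ · 7.6/8.33 = 9.29 × 0.91236 ≈ 8.4759 mm.
Sensor diagonal = √(7.6² + 5.7²) = √90.2500 ≈ 9.5000 mm.
Diagonal AOV on the new format = 2·arctan(9.5000 / (2 × 8.4759)) = 2·arctan(0.56041) ≈ 58.5338°.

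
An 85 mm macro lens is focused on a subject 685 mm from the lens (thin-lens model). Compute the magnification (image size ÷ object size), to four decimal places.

Thin lens: 1/f = 1/dₒ + 1/dᵢ → 1/dᵢ = 1/85 − 1/685 = 0.0103049 mm⁻¹, so dᵢ ≈ 97.0417 mm.
Magnification m = dᵢ/dₒ = 97.0417/685 ≈ 0.14167.

0.1417×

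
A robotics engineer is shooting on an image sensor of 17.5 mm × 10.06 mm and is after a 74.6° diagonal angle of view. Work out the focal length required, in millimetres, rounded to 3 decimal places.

13.249 mm

Sensor diagonal = √(17.5² + 10.06²) = √407.4536 ≈ 20.1855 mm.
From α = 2·arctan(d/2f) we get f = d / (2·tan(α/2)).
With d = 20.1855 mm and α/2 = 37.3°, tan(α/2) ≈ 0.76180, so f ≈ 20.1855 / 1.52359 ≈ 13.2486 mm.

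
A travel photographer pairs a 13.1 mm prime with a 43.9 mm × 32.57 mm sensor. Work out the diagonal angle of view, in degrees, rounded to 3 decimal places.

128.783°

Sensor diagonal = √(43.9² + 32.57²) = √2988.0149 ≈ 54.6627 mm.
Angle of view α = 2·arctan(d/2f) with d = 54.6627 mm and f = 13.1 mm.
d/2f = 2.08636; arctan(2.08636) ≈ 64.3915°, so α ≈ 128.7829°.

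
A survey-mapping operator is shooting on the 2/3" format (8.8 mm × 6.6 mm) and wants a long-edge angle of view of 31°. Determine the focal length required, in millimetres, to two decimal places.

15.87 mm

From α = 2·arctan(w/2f) we get f = w / (2·tan(α/2)).
With w = 8.8 mm and α/2 = 15.5°, tan(α/2) ≈ 0.27732, so f ≈ 8.8 / 0.55465 ≈ 15.8659 mm.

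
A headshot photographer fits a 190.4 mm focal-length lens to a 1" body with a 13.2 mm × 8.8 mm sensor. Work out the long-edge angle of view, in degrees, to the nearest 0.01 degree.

3.97°

Angle of view α = 2·arctan(w/2f) with w = 13.2 mm and f = 190.4 mm.
w/2f = 0.03466; arctan(0.03466) ≈ 1.9853°, so α ≈ 3.9706°.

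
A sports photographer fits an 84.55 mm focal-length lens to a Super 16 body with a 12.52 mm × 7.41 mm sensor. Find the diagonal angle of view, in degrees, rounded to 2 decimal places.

9.83°

Sensor diagonal = √(12.52² + 7.41²) = √211.6585 ≈ 14.5485 mm.
Angle of view α = 2·arctan(d/2f) with d = 14.5485 mm and f = 84.55 mm.
d/2f = 0.08603; arctan(0.08603) ≈ 4.9173°, so α ≈ 9.8346°.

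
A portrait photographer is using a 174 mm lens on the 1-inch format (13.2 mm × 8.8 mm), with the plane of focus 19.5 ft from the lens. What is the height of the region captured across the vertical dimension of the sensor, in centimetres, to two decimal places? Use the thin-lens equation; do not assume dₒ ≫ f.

dₒ: 19.5 ft × 304.8 mm/ft = 5943.60 mm.
Similar triangles through the lens centre give W/dₒ = h/dᵢ; with 1/f = 1/dₒ + 1/dᵢ this gives W = h·(dₒ − f)/f.
W = 8.8 mm × (5943.6 − 174) / 174 = 8.8 × 33.1586 ≈ 291.796 mm = 29.1796 cm.

29.18 cm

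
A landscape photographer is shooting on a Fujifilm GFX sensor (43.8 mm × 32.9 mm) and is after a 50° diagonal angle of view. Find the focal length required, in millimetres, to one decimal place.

58.7 mm

Sensor diagonal = √(43.8² + 32.9²) = √3000.8500 ≈ 54.7800 mm.
From α = 2·arctan(d/2f) we get f = d / (2·tan(α/2)).
With d = 54.7800 mm and α/2 = 25°, tan(α/2) ≈ 0.46631, so f ≈ 54.7800 / 0.93262 ≈ 58.7381 mm.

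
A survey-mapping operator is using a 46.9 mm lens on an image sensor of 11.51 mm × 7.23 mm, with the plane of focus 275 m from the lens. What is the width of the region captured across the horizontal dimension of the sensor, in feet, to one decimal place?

dₒ: 275 m = 275000 mm.
Similar triangles through the lens centre give W/dₒ = w/dᵢ; with 1/f = 1/dₒ + 1/dᵢ this gives W = w·(dₒ − f)/f.
W = 11.51 mm × (275000 − 46.9) / 46.9 = 11.51 × 5862.5394 ≈ 67477.829 mm = 67477.829/304.8 ft = 221.384 ft.

221.4 ft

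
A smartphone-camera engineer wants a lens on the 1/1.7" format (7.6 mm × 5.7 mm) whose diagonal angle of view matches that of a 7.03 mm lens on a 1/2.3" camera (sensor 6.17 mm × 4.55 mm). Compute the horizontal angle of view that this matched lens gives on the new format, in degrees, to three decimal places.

Sensor diagonal = √(6.17² + 4.55²) = √58.7714 ≈ 7.6663 mm.
Sensor diagonal = √(7.6² + 5.7²) = √90.2500 ≈ 9.5000 mm.
Equal diagonal AOV ⇒ f₂ = f₁ · 9.5000/7.6663 = 7.03 × 1.23920 ≈ 8.7116 mm.
Horizontal AOV on the new format = 2·arctan(7.6 / (2 × 8.7116)) = 2·arctan(0.43620) ≈ 47.1339°.

47.134°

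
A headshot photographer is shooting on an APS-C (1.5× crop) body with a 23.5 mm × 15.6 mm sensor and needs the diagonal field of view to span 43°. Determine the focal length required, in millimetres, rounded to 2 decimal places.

35.80 mm

Sensor diagonal = √(23.5² + 15.6²) = √795.6100 ≈ 28.2066 mm.
From α = 2·arctan(d/2f) we get f = d / (2·tan(α/2)).
With d = 28.2066 mm and α/2 = 21.5°, tan(α/2) ≈ 0.39391, so f ≈ 28.2066 / 0.78782 ≈ 35.8033 mm.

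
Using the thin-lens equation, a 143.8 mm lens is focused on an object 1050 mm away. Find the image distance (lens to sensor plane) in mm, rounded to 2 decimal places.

166.62 mm

1/dᵢ = 1/f − 1/dₒ = 1/143.8 − 1/1050 = 0.0060017 mm⁻¹.
dᵢ = 1/0.0060017 ≈ 166.6188 mm.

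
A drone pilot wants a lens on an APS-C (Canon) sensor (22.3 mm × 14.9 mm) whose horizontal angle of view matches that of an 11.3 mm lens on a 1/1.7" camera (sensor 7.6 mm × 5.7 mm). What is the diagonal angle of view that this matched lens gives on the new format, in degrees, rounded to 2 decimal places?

44.04°

Equal horizontal AOV ⇒ f₂ = f₁ · 22.3/7.6 = 11.3 × 2.93421 ≈ 33.1566 mm.
Sensor diagonal = √(22.3² + 14.9²) = √719.3000 ≈ 26.8198 mm.
Diagonal AOV on the new format = 2·arctan(26.8198 / (2 × 33.1566)) = 2·arctan(0.40444) ≈ 44.0409°.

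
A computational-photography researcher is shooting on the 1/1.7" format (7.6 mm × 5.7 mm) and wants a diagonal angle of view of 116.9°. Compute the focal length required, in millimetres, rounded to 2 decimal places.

2.92 mm

Sensor diagonal = √(7.6² + 5.7²) = √90.2500 ≈ 9.5000 mm.
From α = 2·arctan(d/2f) we get f = d / (2·tan(α/2)).
With d = 9.5000 mm and α/2 = 58.45°, tan(α/2) ≈ 1.62866, so f ≈ 9.5000 / 3.25732 ≈ 2.9165 mm.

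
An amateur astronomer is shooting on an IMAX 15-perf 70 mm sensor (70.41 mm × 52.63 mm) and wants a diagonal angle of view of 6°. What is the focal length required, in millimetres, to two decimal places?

838.67 mm

Sensor diagonal = √(70.41² + 52.63²) = √7727.4850 ≈ 87.9061 mm.
From α = 2·arctan(d/2f) we get f = d / (2·tan(α/2)).
With d = 87.9061 mm and α/2 = 3°, tan(α/2) ≈ 0.05241, so f ≈ 87.9061 / 0.10482 ≈ 838.6743 mm.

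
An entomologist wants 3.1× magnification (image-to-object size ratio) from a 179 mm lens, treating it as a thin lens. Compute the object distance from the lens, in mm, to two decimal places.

With m = dᵢ/dₒ and 1/f = 1/dₒ + 1/dᵢ, substituting dᵢ = m·dₒ gives 1/f = (1 + 1/m)/dₒ, hence dₒ = f·(1 + 1/m).
dₒ = 179 × (1 + 1/3.1) = 179 × 1.32258 ≈ 236.742 mm.

236.74 mm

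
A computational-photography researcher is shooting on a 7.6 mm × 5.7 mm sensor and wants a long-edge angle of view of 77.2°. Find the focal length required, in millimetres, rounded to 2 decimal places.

From α = 2·arctan(w/2f) we get f = w / (2·tan(α/2)).
With w = 7.6 mm and α/2 = 38.6°, tan(α/2) ≈ 0.79829, so f ≈ 7.6 / 1.59658 ≈ 4.7602 mm.

4.76 mm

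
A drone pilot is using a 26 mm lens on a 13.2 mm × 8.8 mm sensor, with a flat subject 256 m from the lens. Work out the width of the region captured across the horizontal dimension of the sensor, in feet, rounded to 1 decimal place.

dₒ: 256 m = 256000 mm.
Similar triangles through the lens centre give W/dₒ = w/dᵢ; with 1/f = 1/dₒ + 1/dᵢ this gives W = w·(dₒ − f)/f.
W = 13.2 mm × (256000 − 26) / 26 = 13.2 × 9845.1538 ≈ 129956.031 mm = 129956.031/304.8 ft = 426.365 ft.

426.4 ft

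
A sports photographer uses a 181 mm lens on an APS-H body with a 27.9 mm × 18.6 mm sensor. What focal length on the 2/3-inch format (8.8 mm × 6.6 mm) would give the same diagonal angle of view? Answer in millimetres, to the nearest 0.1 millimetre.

59.4 mm

Sensor diagonal = √(27.9² + 18.6²) = √1124.3700 ≈ 33.5316 mm.
Sensor diagonal = √(8.8² + 6.6²) = √121.0000 ≈ 11.0000 mm.
Equal angle of view means equal diagonal/f ratio, so f₂ = f₁ · (diagonal₂/diagonal₁) = 181 × 11.0000/33.5316.
f₂ = 181 × 0.32805 ≈ 59.377 mm.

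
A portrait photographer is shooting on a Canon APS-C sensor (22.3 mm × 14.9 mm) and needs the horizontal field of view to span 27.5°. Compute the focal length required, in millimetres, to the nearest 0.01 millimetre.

From α = 2·arctan(w/2f) we get f = w / (2·tan(α/2)).
With w = 22.3 mm and α/2 = 13.75°, tan(α/2) ≈ 0.24470, so f ≈ 22.3 / 0.48940 ≈ 45.5663 mm.

45.57 mm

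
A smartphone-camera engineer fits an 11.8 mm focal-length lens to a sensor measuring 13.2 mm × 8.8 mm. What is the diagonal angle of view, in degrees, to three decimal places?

Sensor diagonal = √(13.2² + 8.8²) = √251.6800 ≈ 15.8644 mm.
Angle of view α = 2·arctan(d/2f) with d = 15.8644 mm and f = 11.8 mm.
d/2f = 0.67222; arctan(0.67222) ≈ 33.9098°, so α ≈ 67.8197°.

67.820°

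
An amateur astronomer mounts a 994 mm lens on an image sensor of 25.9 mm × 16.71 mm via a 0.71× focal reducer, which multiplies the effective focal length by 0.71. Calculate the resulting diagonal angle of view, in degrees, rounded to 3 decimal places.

Effective focal length f = 994 × 0.71 = 705.74 mm.
Sensor diagonal = √(25.9² + 16.71²) = √950.0341 ≈ 30.8226 mm.
α = 2·arctan(30.823 / (2 × 705.74)) = 2·arctan(0.02184) ≈ 2.5019°.

2.502°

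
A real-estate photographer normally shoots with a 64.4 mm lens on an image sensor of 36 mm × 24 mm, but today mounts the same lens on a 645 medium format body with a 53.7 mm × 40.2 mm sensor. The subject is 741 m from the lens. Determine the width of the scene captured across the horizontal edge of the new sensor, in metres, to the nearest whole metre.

The focal length stays 64.4 mm; the relevant sensor dimension is now w = 53.7 mm. Object distance dₒ = 741 m = 741000 mm.
Thin-lens field width W = w·(dₒ − f)/f = 53.7 × (741000 − 64.4)/64.4 ≈ 617829.840 mm = 617.83 m.

618 m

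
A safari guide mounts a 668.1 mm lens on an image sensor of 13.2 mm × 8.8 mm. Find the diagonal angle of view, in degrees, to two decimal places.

1.36°

Sensor diagonal = √(13.2² + 8.8²) = √251.6800 ≈ 15.8644 mm.
Angle of view α = 2·arctan(d/2f) with d = 15.8644 mm and f = 668.1 mm.
d/2f = 0.01187; arctan(0.01187) ≈ 0.6802°, so α ≈ 1.3605°.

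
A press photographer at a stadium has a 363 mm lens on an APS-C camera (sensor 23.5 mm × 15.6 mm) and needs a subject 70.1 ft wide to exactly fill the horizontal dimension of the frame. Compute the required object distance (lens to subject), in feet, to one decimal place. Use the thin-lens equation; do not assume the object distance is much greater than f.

1084.0 ft

W: 70.1 ft × 304.8 mm/ft = 21366.48 mm.
Magnification m = w/W = dᵢ/dₒ; combined with 1/f = 1/dₒ + 1/dᵢ this gives dₒ = f·(1 + W/w).
dₒ = 363 mm × (1 + 21366.5/23.5) = 363 × 910.2119 ≈ 330406.915 mm = 330406.915/304.8 ft = 1084.01 ft.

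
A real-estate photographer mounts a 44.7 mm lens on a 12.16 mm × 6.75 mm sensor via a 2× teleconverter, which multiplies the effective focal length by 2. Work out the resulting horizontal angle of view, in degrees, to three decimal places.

Effective focal length f = 44.7 × 2 = 89.4 mm.
α = 2·arctan(12.16 / (2 × 89.4)) = 2·arctan(0.06801) ≈ 7.7813°.

7.781°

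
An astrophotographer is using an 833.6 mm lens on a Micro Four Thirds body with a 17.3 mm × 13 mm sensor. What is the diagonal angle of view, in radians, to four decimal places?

0.0260 rad

Sensor diagonal = √(17.3² + 13²) = √468.2900 ≈ 21.6400 mm.
Angle of view α = 2·arctan(d/2f) with d = 21.6400 mm and f = 833.6 mm.
d/2f = 0.01298; arctan(0.01298) ≈ 0.0130 rad, so α ≈ 0.0260 rad.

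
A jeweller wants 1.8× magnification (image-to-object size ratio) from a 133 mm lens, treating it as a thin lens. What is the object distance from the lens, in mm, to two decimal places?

With m = dᵢ/dₒ and 1/f = 1/dₒ + 1/dᵢ, substituting dᵢ = m·dₒ gives 1/f = (1 + 1/m)/dₒ, hence dₒ = f·(1 + 1/m).
dₒ = 133 × (1 + 1/1.8) = 133 × 1.55556 ≈ 206.889 mm.

206.89 mm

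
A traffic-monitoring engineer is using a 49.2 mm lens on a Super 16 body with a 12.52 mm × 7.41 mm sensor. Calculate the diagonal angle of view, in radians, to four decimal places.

0.2936 rad

Sensor diagonal = √(12.52² + 7.41²) = √211.6585 ≈ 14.5485 mm.
Angle of view α = 2·arctan(d/2f) with d = 14.5485 mm and f = 49.2 mm.
d/2f = 0.14785; arctan(0.14785) ≈ 0.1468 rad, so α ≈ 0.2936 rad.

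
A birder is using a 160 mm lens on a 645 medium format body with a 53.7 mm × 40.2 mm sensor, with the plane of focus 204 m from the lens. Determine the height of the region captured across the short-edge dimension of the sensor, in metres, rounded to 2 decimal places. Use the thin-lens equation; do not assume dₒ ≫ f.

51.21 m

dₒ: 204 m = 204000 mm.
Similar triangles through the lens centre give W/dₒ = h/dᵢ; with 1/f = 1/dₒ + 1/dᵢ this gives W = h·(dₒ − f)/f.
W = 40.2 mm × (204000 − 160) / 160 = 40.2 × 1274.0000 ≈ 51214.800 mm = 51.2148 m.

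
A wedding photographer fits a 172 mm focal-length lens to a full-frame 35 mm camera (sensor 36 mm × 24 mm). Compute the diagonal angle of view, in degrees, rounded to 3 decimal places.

14.337°

Sensor diagonal = √(36² + 24²) = √1872.0000 ≈ 43.2666 mm.
Angle of view α = 2·arctan(d/2f) with d = 43.2666 mm and f = 172 mm.
d/2f = 0.12578; arctan(0.12578) ≈ 7.1687°, so α ≈ 14.3375°.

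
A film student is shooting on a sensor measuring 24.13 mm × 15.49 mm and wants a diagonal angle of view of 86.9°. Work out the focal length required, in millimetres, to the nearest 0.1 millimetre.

Sensor diagonal = √(24.13² + 15.49²) = √822.1970 ≈ 28.6740 mm.
From α = 2·arctan(d/2f) we get f = d / (2·tan(α/2)).
With d = 28.6740 mm and α/2 = 43.45°, tan(α/2) ≈ 0.94731, so f ≈ 28.6740 / 1.89461 ≈ 15.1345 mm.

15.1 mm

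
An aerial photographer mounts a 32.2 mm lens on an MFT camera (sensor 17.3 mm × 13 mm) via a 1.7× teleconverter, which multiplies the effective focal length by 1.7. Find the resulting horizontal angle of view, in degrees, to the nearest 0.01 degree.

Effective focal length f = 32.2 × 1.7 = 54.74 mm.
α = 2·arctan(17.3 / (2 × 54.74)) = 2·arctan(0.15802) ≈ 17.9592°.

17.96°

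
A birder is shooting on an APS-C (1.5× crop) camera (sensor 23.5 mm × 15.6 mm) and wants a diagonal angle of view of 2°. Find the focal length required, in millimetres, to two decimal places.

807.98 mm

Sensor diagonal = √(23.5² + 15.6²) = √795.6100 ≈ 28.2066 mm.
From α = 2·arctan(d/2f) we get f = d / (2·tan(α/2)).
With d = 28.2066 mm and α/2 = 1°, tan(α/2) ≈ 0.01746, so f ≈ 28.2066 / 0.03491 ≈ 807.9764 mm.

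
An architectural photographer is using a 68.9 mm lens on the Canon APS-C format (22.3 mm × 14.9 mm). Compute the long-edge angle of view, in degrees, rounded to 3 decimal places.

Angle of view α = 2·arctan(w/2f) with w = 22.3 mm and f = 68.9 mm.
w/2f = 0.16183; arctan(0.16183) ≈ 9.1924°, so α ≈ 18.3848°.

18.385°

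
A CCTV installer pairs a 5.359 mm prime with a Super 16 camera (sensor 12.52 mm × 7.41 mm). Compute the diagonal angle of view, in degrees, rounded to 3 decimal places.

107.241°

Sensor diagonal = √(12.52² + 7.41²) = √211.6585 ≈ 14.5485 mm.
Angle of view α = 2·arctan(d/2f) with d = 14.5485 mm and f = 5.359 mm.
d/2f = 1.35739; arctan(1.35739) ≈ 53.6206°, so α ≈ 107.2412°.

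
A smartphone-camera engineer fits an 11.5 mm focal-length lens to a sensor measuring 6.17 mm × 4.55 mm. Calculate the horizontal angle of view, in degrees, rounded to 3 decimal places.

Angle of view α = 2·arctan(w/2f) with w = 6.17 mm and f = 11.5 mm.
w/2f = 0.26826; arctan(0.26826) ≈ 15.0167°, so α ≈ 30.0333°.

30.033°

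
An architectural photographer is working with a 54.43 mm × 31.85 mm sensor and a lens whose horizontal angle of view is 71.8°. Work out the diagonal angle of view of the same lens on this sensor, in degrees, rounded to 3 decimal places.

79.973°

From the horizontal AOV: f = 54.43 / (2·tan(35.9°)) = 54.43 / 1.44776 ≈ 37.5960 mm.
Sensor diagonal = √(54.43² + 31.85²) = √3977.0474 ≈ 63.0638 mm.
Diagonal AOV = 2·arctan(63.0638 / (2 × 37.5960)) = 2·arctan(0.83870) ≈ 79.9733°.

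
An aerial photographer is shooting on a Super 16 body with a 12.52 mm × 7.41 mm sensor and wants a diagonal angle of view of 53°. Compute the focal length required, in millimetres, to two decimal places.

14.59 mm

Sensor diagonal = √(12.52² + 7.41²) = √211.6585 ≈ 14.5485 mm.
From α = 2·arctan(d/2f) we get f = d / (2·tan(α/2)).
With d = 14.5485 mm and α/2 = 26.5°, tan(α/2) ≈ 0.49858, so f ≈ 14.5485 / 0.99716 ≈ 14.5899 mm.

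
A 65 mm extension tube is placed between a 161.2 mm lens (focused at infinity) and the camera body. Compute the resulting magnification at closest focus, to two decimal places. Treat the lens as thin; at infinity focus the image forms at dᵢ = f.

0.40×

The tube moves the image plane from f to f + e, so dᵢ = 161.2 + 65 = 226.2 mm. Focus is achieved when 1/f = 1/dₒ + 1/dᵢ, giving dₒ = 1/(1/f − 1/(f+e)).
Magnification m = dᵢ/dₒ = (f+e)·(1/f − 1/(f+e)) = e/f = 65/161.2 ≈ 0.4032.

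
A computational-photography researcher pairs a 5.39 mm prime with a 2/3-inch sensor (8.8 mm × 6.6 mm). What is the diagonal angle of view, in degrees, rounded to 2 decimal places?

91.16°

Sensor diagonal = √(8.8² + 6.6²) = √121.0000 ≈ 11.0000 mm.
Angle of view α = 2·arctan(d/2f) with d = 11.0000 mm and f = 5.39 mm.
d/2f = 1.02041; arctan(1.02041) ≈ 45.5787°, so α ≈ 91.1575°.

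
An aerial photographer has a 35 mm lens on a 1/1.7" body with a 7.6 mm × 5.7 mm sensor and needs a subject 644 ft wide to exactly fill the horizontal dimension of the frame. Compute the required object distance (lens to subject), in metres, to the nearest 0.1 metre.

W: 644 ft × 304.8 mm/ft = 196291.19 mm.
Magnification m = w/W = dᵢ/dₒ; combined with 1/f = 1/dₒ + 1/dᵢ this gives dₒ = f·(1 + W/w).
dₒ = 35 mm × (1 + 196291/7.6) = 35 × 25828.7886 ≈ 904007.603 mm = 904.008 m.

904.0 m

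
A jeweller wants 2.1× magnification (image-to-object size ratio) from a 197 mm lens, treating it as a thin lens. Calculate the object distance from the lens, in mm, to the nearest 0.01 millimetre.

290.81 mm

With m = dᵢ/dₒ and 1/f = 1/dₒ + 1/dᵢ, substituting dᵢ = m·dₒ gives 1/f = (1 + 1/m)/dₒ, hence dₒ = f·(1 + 1/m).
dₒ = 197 × (1 + 1/2.1) = 197 × 1.47619 ≈ 290.810 mm.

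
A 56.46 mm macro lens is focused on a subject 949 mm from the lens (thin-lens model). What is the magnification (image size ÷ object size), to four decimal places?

Thin lens: 1/f = 1/dₒ + 1/dᵢ → 1/dᵢ = 1/56.46 − 1/949 = 0.0166579 mm⁻¹, so dᵢ ≈ 60.0315 mm.
Magnification m = dᵢ/dₒ = 60.0315/949 ≈ 0.06326.

0.0633×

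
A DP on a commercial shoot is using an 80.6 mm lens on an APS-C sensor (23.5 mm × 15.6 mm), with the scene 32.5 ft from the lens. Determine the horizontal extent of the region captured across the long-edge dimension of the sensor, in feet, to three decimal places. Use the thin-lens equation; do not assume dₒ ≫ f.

9.399 ft

dₒ: 32.5 ft × 304.8 mm/ft = 9906.00 mm.
Similar triangles through the lens centre give W/dₒ = w/dᵢ; with 1/f = 1/dₒ + 1/dᵢ this gives W = w·(dₒ − f)/f.
W = 23.5 mm × (9906 − 80.6) / 80.6 = 23.5 × 121.9032 ≈ 2864.726 mm = 2864.726/304.8 ft = 9.39871 ft.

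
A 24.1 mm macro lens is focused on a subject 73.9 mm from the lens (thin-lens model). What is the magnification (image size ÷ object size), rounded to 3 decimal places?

0.484×

Thin lens: 1/f = 1/dₒ + 1/dᵢ → 1/dᵢ = 1/24.1 − 1/73.9 = 0.0279620 mm⁻¹, so dᵢ ≈ 35.7629 mm.
Magnification m = dᵢ/dₒ = 35.7629/73.9 ≈ 0.48394.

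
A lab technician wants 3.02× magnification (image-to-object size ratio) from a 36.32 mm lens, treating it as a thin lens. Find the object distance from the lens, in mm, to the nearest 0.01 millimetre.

48.35 mm

With m = dᵢ/dₒ and 1/f = 1/dₒ + 1/dᵢ, substituting dᵢ = m·dₒ gives 1/f = (1 + 1/m)/dₒ, hence dₒ = f·(1 + 1/m).
dₒ = 36.32 × (1 + 1/3.02) = 36.32 × 1.33113 ≈ 48.346 mm.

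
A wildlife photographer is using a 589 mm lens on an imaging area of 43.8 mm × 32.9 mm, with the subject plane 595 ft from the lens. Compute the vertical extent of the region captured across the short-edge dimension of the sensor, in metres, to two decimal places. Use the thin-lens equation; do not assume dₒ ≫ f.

10.10 m

dₒ: 595 ft × 304.8 mm/ft = 181355.99 mm.
Similar triangles through the lens centre give W/dₒ = h/dᵢ; with 1/f = 1/dₒ + 1/dᵢ this gives W = h·(dₒ − f)/f.
W = 32.9 mm × (181356 − 589) / 589 = 32.9 × 306.9049 ≈ 10097.172 mm = 10.0972 m.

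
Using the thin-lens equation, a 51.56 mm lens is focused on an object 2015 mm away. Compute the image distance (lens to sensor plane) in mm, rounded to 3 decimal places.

1/dᵢ = 1/f − 1/dₒ = 1/51.56 − 1/2015 = 0.0188986 mm⁻¹.
dᵢ = 1/0.0188986 ≈ 52.9140 mm.

52.914 mm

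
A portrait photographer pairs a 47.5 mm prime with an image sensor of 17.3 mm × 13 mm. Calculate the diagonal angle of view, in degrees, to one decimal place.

25.7°

Sensor diagonal = √(17.3² + 13²) = √468.2900 ≈ 21.6400 mm.
Angle of view α = 2·arctan(d/2f) with d = 21.6400 mm and f = 47.5 mm.
d/2f = 0.22779; arctan(0.22779) ≈ 12.8324°, so α ≈ 25.6648°.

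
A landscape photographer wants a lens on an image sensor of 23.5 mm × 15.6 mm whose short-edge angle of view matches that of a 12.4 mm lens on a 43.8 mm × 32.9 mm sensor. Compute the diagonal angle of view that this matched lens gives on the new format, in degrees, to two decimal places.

Equal short-edge AOV ⇒ f₂ = f₁ · 15.6/32.9 = 12.4 × 0.47416 ≈ 5.8796 mm.
Sensor diagonal = √(23.5² + 15.6²) = √795.6100 ≈ 28.2066 mm.
Diagonal AOV on the new format = 2·arctan(28.2066 / (2 × 5.8796)) = 2·arctan(2.39867) ≈ 134.7376°.

134.74°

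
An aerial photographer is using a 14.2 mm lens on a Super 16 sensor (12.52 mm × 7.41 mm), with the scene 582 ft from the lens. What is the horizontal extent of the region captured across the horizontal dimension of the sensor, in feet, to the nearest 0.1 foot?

dₒ: 582 ft × 304.8 mm/ft = 177393.59 mm.
Similar triangles through the lens centre give W/dₒ = w/dᵢ; with 1/f = 1/dₒ + 1/dᵢ this gives W = w·(dₒ − f)/f.
W = 12.52 mm × (177394 − 14.2) / 14.2 = 12.52 × 12491.5066 ≈ 156393.663 mm = 156393.663/304.8 ft = 513.103 ft.

513.1 ft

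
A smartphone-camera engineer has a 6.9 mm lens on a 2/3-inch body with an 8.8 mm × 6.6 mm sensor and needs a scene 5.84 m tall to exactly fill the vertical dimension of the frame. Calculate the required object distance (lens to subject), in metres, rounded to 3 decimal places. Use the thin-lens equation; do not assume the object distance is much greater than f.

6.112 m

W: 5.84 m = 5840 mm.
Magnification m = h/W = dᵢ/dₒ; combined with 1/f = 1/dₒ + 1/dᵢ this gives dₒ = f·(1 + W/h).
dₒ = 6.9 mm × (1 + 5840/6.6) = 6.9 × 885.8485 ≈ 6112.355 mm = 6.11235 m.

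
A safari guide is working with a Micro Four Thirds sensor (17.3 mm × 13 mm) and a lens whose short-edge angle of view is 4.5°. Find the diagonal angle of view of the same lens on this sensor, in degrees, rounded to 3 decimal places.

From the short-edge AOV: f = 13 / (2·tan(2.25°)) = 13 / 0.07858 ≈ 165.4360 mm.
Sensor diagonal = √(17.3² + 13²) = √468.2900 ≈ 21.6400 mm.
Diagonal AOV = 2·arctan(21.6400 / (2 × 165.4360)) = 2·arctan(0.06540) ≈ 7.4840°.

7.484°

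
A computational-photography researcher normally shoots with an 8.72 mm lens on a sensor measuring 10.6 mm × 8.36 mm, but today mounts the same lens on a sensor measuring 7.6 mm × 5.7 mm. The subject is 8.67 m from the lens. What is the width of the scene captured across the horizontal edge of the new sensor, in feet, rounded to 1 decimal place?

24.8 ft

The focal length stays 8.72 mm; the relevant sensor dimension is now w = 7.6 mm. Object distance dₒ = 8.67 m = 8670 mm.
Thin-lens field width W = w·(dₒ − f)/f = 7.6 × (8670 − 8.72)/8.72 ≈ 7548.822 mm = 7548.822/304.8 ft = 24.7665 ft.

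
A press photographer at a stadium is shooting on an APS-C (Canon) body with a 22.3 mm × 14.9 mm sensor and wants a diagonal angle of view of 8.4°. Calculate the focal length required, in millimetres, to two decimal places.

182.61 mm

Sensor diagonal = √(22.3² + 14.9²) = √719.3000 ≈ 26.8198 mm.
From α = 2·arctan(d/2f) we get f = d / (2·tan(α/2)).
With d = 26.8198 mm and α/2 = 4.2°, tan(α/2) ≈ 0.07344, so f ≈ 26.8198 / 0.14687 ≈ 182.6079 mm.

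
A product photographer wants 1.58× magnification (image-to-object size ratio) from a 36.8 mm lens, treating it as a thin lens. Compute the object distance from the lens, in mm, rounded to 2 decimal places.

60.09 mm

With m = dᵢ/dₒ and 1/f = 1/dₒ + 1/dᵢ, substituting dᵢ = m·dₒ gives 1/f = (1 + 1/m)/dₒ, hence dₒ = f·(1 + 1/m).
dₒ = 36.8 × (1 + 1/1.58) = 36.8 × 1.63291 ≈ 60.091 mm.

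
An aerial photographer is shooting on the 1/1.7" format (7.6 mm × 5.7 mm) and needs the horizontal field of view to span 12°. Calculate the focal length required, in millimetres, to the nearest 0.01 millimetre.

From α = 2·arctan(w/2f) we get f = w / (2·tan(α/2)).
With w = 7.6 mm and α/2 = 6°, tan(α/2) ≈ 0.10510, so f ≈ 7.6 / 0.21021 ≈ 36.1546 mm.

36.15 mm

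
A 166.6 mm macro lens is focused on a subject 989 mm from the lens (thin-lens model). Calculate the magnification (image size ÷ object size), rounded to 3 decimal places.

Thin lens: 1/f = 1/dₒ + 1/dᵢ → 1/dᵢ = 1/166.6 − 1/989 = 0.0049913 mm⁻¹, so dᵢ ≈ 200.3495 mm.
Magnification m = dᵢ/dₒ = 200.3495/989 ≈ 0.20258.

0.203×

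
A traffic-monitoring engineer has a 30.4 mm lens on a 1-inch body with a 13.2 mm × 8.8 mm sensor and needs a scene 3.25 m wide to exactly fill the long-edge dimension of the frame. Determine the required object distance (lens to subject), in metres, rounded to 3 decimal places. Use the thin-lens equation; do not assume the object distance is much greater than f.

7.515 m

W: 3.25 m = 3250 mm.
Magnification m = w/W = dᵢ/dₒ; combined with 1/f = 1/dₒ + 1/dᵢ this gives dₒ = f·(1 + W/w).
dₒ = 30.4 mm × (1 + 3250/13.2) = 30.4 × 247.2121 ≈ 7515.248 mm = 7.51525 m.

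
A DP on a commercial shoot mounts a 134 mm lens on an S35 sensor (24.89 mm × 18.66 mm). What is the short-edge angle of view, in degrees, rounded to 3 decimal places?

7.966°

Angle of view α = 2·arctan(h/2f) with h = 18.66 mm and f = 134 mm.
h/2f = 0.06963; arctan(0.06963) ≈ 3.9829°, so α ≈ 7.9658°.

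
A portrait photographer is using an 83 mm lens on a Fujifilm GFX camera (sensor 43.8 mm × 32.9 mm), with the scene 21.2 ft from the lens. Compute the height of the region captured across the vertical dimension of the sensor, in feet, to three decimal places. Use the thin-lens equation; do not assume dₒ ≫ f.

dₒ: 21.2 ft × 304.8 mm/ft = 6461.76 mm.
Similar triangles through the lens centre give W/dₒ = h/dᵢ; with 1/f = 1/dₒ + 1/dᵢ this gives W = h·(dₒ − f)/f.
W = 32.9 mm × (6461.76 − 83) / 83 = 32.9 × 76.8525 ≈ 2528.448 mm = 2528.448/304.8 ft = 8.29543 ft.

8.295 ft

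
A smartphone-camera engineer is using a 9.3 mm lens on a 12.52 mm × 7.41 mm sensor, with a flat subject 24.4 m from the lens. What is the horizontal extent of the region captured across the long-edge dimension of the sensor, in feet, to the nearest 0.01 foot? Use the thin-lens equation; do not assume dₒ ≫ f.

107.73 ft

dₒ: 24.4 m = 24400 mm.
Similar triangles through the lens centre give W/dₒ = w/dᵢ; with 1/f = 1/dₒ + 1/dᵢ this gives W = w·(dₒ − f)/f.
W = 12.52 mm × (24400 − 9.3) / 9.3 = 12.52 × 2622.6559 ≈ 32835.652 mm = 32835.652/304.8 ft = 107.729 ft.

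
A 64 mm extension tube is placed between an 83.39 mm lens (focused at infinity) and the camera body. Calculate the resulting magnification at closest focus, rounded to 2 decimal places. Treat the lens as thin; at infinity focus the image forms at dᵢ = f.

The tube moves the image plane from f to f + e, so dᵢ = 83.39 + 64 = 147.39 mm. Focus is achieved when 1/f = 1/dₒ + 1/dᵢ, giving dₒ = 1/(1/f − 1/(f+e)).
Magnification m = dᵢ/dₒ = (f+e)·(1/f − 1/(f+e)) = e/f = 64/83.39 ≈ 0.7675.

0.77×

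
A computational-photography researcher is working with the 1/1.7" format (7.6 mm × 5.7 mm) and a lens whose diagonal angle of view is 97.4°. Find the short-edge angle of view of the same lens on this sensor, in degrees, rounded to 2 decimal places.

Sensor diagonal = √(7.6² + 5.7²) = √90.2500 ≈ 9.5000 mm.
From the diagonal AOV: f = 9.5000 / (2·tan(48.7°)) = 9.5000 / 2.27655 ≈ 4.1730 mm.
Short-edge AOV = 2·arctan(5.7 / (2 × 4.1730)) = 2·arctan(0.68297) ≈ 68.6635°.

68.66°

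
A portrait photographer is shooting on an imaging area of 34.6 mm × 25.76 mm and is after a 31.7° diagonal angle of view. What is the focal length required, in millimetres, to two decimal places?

75.97 mm

Sensor diagonal = √(34.6² + 25.76²) = √1860.7376 ≈ 43.1363 mm.
From α = 2·arctan(d/2f) we get f = d / (2·tan(α/2)).
With d = 43.1363 mm and α/2 = 15.85°, tan(α/2) ≈ 0.28391, so f ≈ 43.1363 / 0.56783 ≈ 75.9671 mm.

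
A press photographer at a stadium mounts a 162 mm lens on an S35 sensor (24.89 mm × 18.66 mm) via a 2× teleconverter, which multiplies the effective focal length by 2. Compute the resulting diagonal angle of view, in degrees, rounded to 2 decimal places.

Effective focal length f = 162 × 2 = 324 mm.
Sensor diagonal = √(24.89² + 18.66²) = √967.7077 ≈ 31.1080 mm.
α = 2·arctan(31.108 / (2 × 324)) = 2·arctan(0.04801) ≈ 5.4969°.

5.50°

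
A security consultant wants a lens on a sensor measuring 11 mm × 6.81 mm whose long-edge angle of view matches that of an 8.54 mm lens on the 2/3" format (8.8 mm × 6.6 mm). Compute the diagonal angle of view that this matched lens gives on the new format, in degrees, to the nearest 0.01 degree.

62.43°

Equal long-edge AOV ⇒ f₂ = f₁ · 11/8.8 = 8.54 × 1.25000 ≈ 10.6750 mm.
Sensor diagonal = √(11² + 6.81²) = √167.3761 ≈ 12.9374 mm.
Diagonal AOV on the new format = 2·arctan(12.9374 / (2 × 10.6750)) = 2·arctan(0.60597) ≈ 62.4289°.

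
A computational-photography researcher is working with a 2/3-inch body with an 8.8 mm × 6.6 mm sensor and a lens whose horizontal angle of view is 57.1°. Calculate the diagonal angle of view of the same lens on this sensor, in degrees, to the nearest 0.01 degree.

From the horizontal AOV: f = 8.8 / (2·tan(28.55°)) = 8.8 / 1.08817 ≈ 8.0870 mm.
Sensor diagonal = √(8.8² + 6.6²) = √121.0000 ≈ 11.0000 mm.
Diagonal AOV = 2·arctan(11.0000 / (2 × 8.0870)) = 2·arctan(0.68011) ≈ 68.4398°.

68.44°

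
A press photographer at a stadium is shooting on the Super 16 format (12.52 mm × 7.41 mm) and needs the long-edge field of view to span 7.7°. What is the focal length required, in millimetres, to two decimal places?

From α = 2·arctan(w/2f) we get f = w / (2·tan(α/2)).
With w = 12.52 mm and α/2 = 3.85°, tan(α/2) ≈ 0.06730, so f ≈ 12.52 / 0.13459 ≈ 93.0212 mm.

93.02 mm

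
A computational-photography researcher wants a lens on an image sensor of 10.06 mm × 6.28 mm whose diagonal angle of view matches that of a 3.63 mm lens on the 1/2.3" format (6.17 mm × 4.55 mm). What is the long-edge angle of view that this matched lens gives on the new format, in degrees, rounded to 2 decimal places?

83.70°

Sensor diagonal = √(6.17² + 4.55²) = √58.7714 ≈ 7.6663 mm.
Sensor diagonal = √(10.06² + 6.28²) = √140.6420 ≈ 11.8593 mm.
Equal diagonal AOV ⇒ f₂ = f₁ · 11.8593/7.6663 = 3.63 × 1.54694 ≈ 5.6154 mm.
Long-edge AOV on the new format = 2·arctan(10.06 / (2 × 5.6154)) = 2·arctan(0.89575) ≈ 83.7048°.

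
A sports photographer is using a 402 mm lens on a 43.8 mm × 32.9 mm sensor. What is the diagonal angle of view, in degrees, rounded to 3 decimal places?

Sensor diagonal = √(43.8² + 32.9²) = √3000.8500 ≈ 54.7800 mm.
Angle of view α = 2·arctan(d/2f) with d = 54.7800 mm and f = 402 mm.
d/2f = 0.06813; arctan(0.06813) ≈ 3.8978°, so α ≈ 7.7956°.

7.796°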